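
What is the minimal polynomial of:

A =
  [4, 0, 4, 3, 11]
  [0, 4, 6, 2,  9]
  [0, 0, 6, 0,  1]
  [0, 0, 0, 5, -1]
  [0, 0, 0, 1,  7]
x^4 - 22*x^3 + 180*x^2 - 648*x + 864

The characteristic polynomial is χ_A(x) = (x - 6)^3*(x - 4)^2, so the eigenvalues are known. The minimal polynomial is
  m_A(x) = Π_λ (x − λ)^{k_λ}
where k_λ is the size of the *largest* Jordan block for λ (equivalently, the smallest k with (A − λI)^k v = 0 for every generalised eigenvector v of λ).

  λ = 4: largest Jordan block has size 1, contributing (x − 4)
  λ = 6: largest Jordan block has size 3, contributing (x − 6)^3

So m_A(x) = (x - 6)^3*(x - 4) = x^4 - 22*x^3 + 180*x^2 - 648*x + 864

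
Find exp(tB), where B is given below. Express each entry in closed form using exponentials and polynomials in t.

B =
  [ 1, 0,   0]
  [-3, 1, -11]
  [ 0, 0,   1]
e^{tB} =
  [exp(t), 0, 0]
  [-3*t*exp(t), exp(t), -11*t*exp(t)]
  [0, 0, exp(t)]

Strategy: write B = P · J · P⁻¹ where J is a Jordan canonical form, so e^{tB} = P · e^{tJ} · P⁻¹, and e^{tJ} can be computed block-by-block.

B has Jordan form
J =
  [1, 1, 0]
  [0, 1, 0]
  [0, 0, 1]
(up to reordering of blocks).

Per-block formulas:
  For a 2×2 Jordan block J_2(1): exp(t · J_2(1)) = e^(1t)·(I + t·N), where N is the 2×2 nilpotent shift.
  For a 1×1 block at λ = 1: exp(t · [1]) = [e^(1t)].

After assembling e^{tJ} and conjugating by P, we get:

e^{tB} =
  [exp(t), 0, 0]
  [-3*t*exp(t), exp(t), -11*t*exp(t)]
  [0, 0, exp(t)]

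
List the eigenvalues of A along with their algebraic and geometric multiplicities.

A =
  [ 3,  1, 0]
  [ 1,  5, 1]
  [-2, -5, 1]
λ = 3: alg = 3, geom = 1

Step 1 — factor the characteristic polynomial to read off the algebraic multiplicities:
  χ_A(x) = (x - 3)^3

Step 2 — compute geometric multiplicities via the rank-nullity identity g(λ) = n − rank(A − λI):
  rank(A − (3)·I) = 2, so dim ker(A − (3)·I) = n − 2 = 1

Summary:
  λ = 3: algebraic multiplicity = 3, geometric multiplicity = 1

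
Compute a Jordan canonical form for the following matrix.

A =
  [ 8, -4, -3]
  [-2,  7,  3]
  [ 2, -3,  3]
J_3(6)

The characteristic polynomial is
  det(x·I − A) = x^3 - 18*x^2 + 108*x - 216 = (x - 6)^3

Eigenvalues and multiplicities (the geometric multiplicity of λ is n − rank(A − λI), which equals the number of Jordan blocks for λ):
  λ = 6: algebraic multiplicity = 3, geometric multiplicity = 1

Determining the block sizes for each eigenvalue:
  λ = 6: one block (gm = 1), so the single block has size am = 3 → block sizes [3]

Assembling the blocks gives a Jordan form
J =
  [6, 1, 0]
  [0, 6, 1]
  [0, 0, 6]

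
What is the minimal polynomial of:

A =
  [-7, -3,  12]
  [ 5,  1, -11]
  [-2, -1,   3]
x^3 + 3*x^2 + 3*x + 1

The characteristic polynomial is χ_A(x) = (x + 1)^3, so the eigenvalues are known. The minimal polynomial is
  m_A(x) = Π_λ (x − λ)^{k_λ}
where k_λ is the size of the *largest* Jordan block for λ (equivalently, the smallest k with (A − λI)^k v = 0 for every generalised eigenvector v of λ).

  λ = -1: largest Jordan block has size 3, contributing (x + 1)^3

So m_A(x) = (x + 1)^3 = x^3 + 3*x^2 + 3*x + 1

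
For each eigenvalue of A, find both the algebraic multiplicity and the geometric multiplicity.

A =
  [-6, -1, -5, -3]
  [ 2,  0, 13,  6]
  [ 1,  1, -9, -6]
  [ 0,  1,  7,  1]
λ = -5: alg = 2, geom = 1; λ = -2: alg = 2, geom = 1

Step 1 — factor the characteristic polynomial to read off the algebraic multiplicities:
  χ_A(x) = (x + 2)^2*(x + 5)^2

Step 2 — compute geometric multiplicities via the rank-nullity identity g(λ) = n − rank(A − λI):
  rank(A − (-5)·I) = 3, so dim ker(A − (-5)·I) = n − 3 = 1
  rank(A − (-2)·I) = 3, so dim ker(A − (-2)·I) = n − 3 = 1

Summary:
  λ = -5: algebraic multiplicity = 2, geometric multiplicity = 1
  λ = -2: algebraic multiplicity = 2, geometric multiplicity = 1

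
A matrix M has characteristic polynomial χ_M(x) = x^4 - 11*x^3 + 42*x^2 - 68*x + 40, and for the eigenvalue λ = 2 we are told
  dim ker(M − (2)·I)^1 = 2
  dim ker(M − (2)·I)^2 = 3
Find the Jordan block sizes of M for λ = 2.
Block sizes for λ = 2: [2, 1]

From the dimensions of kernels of powers, the number of Jordan blocks of size at least j is d_j − d_{j−1} where d_j = dim ker(N^j) (with d_0 = 0). Computing the differences gives [2, 1].
The number of blocks of size exactly k is (#blocks of size ≥ k) − (#blocks of size ≥ k + 1), so the partition is: 1 block(s) of size 1, 1 block(s) of size 2.
In nonincreasing order the block sizes are [2, 1].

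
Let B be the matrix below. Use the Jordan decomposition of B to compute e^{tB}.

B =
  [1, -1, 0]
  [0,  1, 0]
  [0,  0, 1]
e^{tB} =
  [exp(t), -t*exp(t), 0]
  [0, exp(t), 0]
  [0, 0, exp(t)]

Strategy: write B = P · J · P⁻¹ where J is a Jordan canonical form, so e^{tB} = P · e^{tJ} · P⁻¹, and e^{tJ} can be computed block-by-block.

B has Jordan form
J =
  [1, 1, 0]
  [0, 1, 0]
  [0, 0, 1]
(up to reordering of blocks).

Per-block formulas:
  For a 1×1 block at λ = 1: exp(t · [1]) = [e^(1t)].
  For a 2×2 Jordan block J_2(1): exp(t · J_2(1)) = e^(1t)·(I + t·N), where N is the 2×2 nilpotent shift.

After assembling e^{tJ} and conjugating by P, we get:

e^{tB} =
  [exp(t), -t*exp(t), 0]
  [0, exp(t), 0]
  [0, 0, exp(t)]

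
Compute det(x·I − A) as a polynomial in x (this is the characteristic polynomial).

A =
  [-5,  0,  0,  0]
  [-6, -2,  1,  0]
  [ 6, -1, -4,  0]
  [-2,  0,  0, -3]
x^4 + 14*x^3 + 72*x^2 + 162*x + 135

Expanding det(x·I − A) (e.g. by cofactor expansion or by noting that A is similar to its Jordan form J, which has the same characteristic polynomial as A) gives
  χ_A(x) = x^4 + 14*x^3 + 72*x^2 + 162*x + 135
which factors as (x + 3)^3*(x + 5). The eigenvalues (with algebraic multiplicities) are λ = -5 with multiplicity 1, λ = -3 with multiplicity 3.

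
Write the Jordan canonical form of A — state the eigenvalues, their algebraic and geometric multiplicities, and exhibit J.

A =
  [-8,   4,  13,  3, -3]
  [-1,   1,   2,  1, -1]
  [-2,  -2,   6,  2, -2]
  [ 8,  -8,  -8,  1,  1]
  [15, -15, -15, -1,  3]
J_1(-5) ⊕ J_2(2) ⊕ J_2(2)

The characteristic polynomial is
  det(x·I − A) = x^5 - 3*x^4 - 16*x^3 + 88*x^2 - 144*x + 80 = (x - 2)^4*(x + 5)

Eigenvalues and multiplicities (the geometric multiplicity of λ is n − rank(A − λI), which equals the number of Jordan blocks for λ):
  λ = -5: algebraic multiplicity = 1, geometric multiplicity = 1
  λ = 2: algebraic multiplicity = 4, geometric multiplicity = 2

Determining the block sizes for each eigenvalue:
  λ = -5: one block (gm = 1), so the single block has size am = 1 → block sizes [1]
  λ = 2: with am = 4 and gm = 2, the partition is not yet determined (e.g. several partitions of 4 into 2 parts exist). Let N = A − (2)·I. Computing rank(N^1) = 3, rank(N^2) = 1; the number of blocks of size ≥ j is rank(N^{j−1}) − rank(N^j), giving [2, 2]. So we have 2 block(s) of size 2 → block sizes [2, 2]

Assembling the blocks gives a Jordan form
J =
  [-5, 0, 0, 0, 0]
  [ 0, 2, 1, 0, 0]
  [ 0, 0, 2, 0, 0]
  [ 0, 0, 0, 2, 1]
  [ 0, 0, 0, 0, 2]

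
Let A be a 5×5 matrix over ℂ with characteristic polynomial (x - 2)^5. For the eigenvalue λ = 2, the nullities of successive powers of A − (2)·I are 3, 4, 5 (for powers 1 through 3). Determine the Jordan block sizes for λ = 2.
Block sizes for λ = 2: [3, 1, 1]

From the dimensions of kernels of powers, the number of Jordan blocks of size at least j is d_j − d_{j−1} where d_j = dim ker(N^j) (with d_0 = 0). Computing the differences gives [3, 1, 1].
The number of blocks of size exactly k is (#blocks of size ≥ k) − (#blocks of size ≥ k + 1), so the partition is: 2 block(s) of size 1, 1 block(s) of size 3.
In nonincreasing order the block sizes are [3, 1, 1].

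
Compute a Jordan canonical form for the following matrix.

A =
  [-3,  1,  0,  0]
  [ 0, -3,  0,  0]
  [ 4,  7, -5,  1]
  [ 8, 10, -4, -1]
J_2(-3) ⊕ J_2(-3)

The characteristic polynomial is
  det(x·I − A) = x^4 + 12*x^3 + 54*x^2 + 108*x + 81 = (x + 3)^4

Eigenvalues and multiplicities (the geometric multiplicity of λ is n − rank(A − λI), which equals the number of Jordan blocks for λ):
  λ = -3: algebraic multiplicity = 4, geometric multiplicity = 2

Determining the block sizes for each eigenvalue:
  λ = -3: with am = 4 and gm = 2, the partition is not yet determined (e.g. several partitions of 4 into 2 parts exist). Let N = A − (-3)·I. Computing rank(N^1) = 2, rank(N^2) = 0; the number of blocks of size ≥ j is rank(N^{j−1}) − rank(N^j), giving [2, 2]. So we have 2 block(s) of size 2 → block sizes [2, 2]

Assembling the blocks gives a Jordan form
J =
  [-3,  1,  0,  0]
  [ 0, -3,  0,  0]
  [ 0,  0, -3,  1]
  [ 0,  0,  0, -3]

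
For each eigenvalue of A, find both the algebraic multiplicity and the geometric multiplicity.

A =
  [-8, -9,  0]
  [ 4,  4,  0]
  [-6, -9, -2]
λ = -2: alg = 3, geom = 2

Step 1 — factor the characteristic polynomial to read off the algebraic multiplicities:
  χ_A(x) = (x + 2)^3

Step 2 — compute geometric multiplicities via the rank-nullity identity g(λ) = n − rank(A − λI):
  rank(A − (-2)·I) = 1, so dim ker(A − (-2)·I) = n − 1 = 2

Summary:
  λ = -2: algebraic multiplicity = 3, geometric multiplicity = 2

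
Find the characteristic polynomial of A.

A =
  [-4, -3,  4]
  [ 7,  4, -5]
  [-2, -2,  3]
x^3 - 3*x^2 + 3*x - 1

Expanding det(x·I − A) (e.g. by cofactor expansion or by noting that A is similar to its Jordan form J, which has the same characteristic polynomial as A) gives
  χ_A(x) = x^3 - 3*x^2 + 3*x - 1
which factors as (x - 1)^3. The eigenvalues (with algebraic multiplicities) are λ = 1 with multiplicity 3.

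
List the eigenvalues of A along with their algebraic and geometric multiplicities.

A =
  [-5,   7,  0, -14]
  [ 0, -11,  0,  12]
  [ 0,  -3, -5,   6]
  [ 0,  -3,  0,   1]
λ = -5: alg = 4, geom = 3

Step 1 — factor the characteristic polynomial to read off the algebraic multiplicities:
  χ_A(x) = (x + 5)^4

Step 2 — compute geometric multiplicities via the rank-nullity identity g(λ) = n − rank(A − λI):
  rank(A − (-5)·I) = 1, so dim ker(A − (-5)·I) = n − 1 = 3

Summary:
  λ = -5: algebraic multiplicity = 4, geometric multiplicity = 3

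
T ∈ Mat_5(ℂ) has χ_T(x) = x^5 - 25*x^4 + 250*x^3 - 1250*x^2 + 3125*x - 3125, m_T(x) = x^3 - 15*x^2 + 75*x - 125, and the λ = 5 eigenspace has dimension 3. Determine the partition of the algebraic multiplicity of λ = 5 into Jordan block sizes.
Block sizes for λ = 5: [3, 1, 1]

Step 1 — from the characteristic polynomial, algebraic multiplicity of λ = 5 is 5. From dim ker(T − (5)·I) = 3, there are exactly 3 Jordan blocks for λ = 5.
Step 2 — from the minimal polynomial, the factor (x − 5)^3 tells us the largest block for λ = 5 has size 3.
Step 3 — with total size 5, 3 blocks, and largest block 3, the block sizes (in nonincreasing order) are [3, 1, 1].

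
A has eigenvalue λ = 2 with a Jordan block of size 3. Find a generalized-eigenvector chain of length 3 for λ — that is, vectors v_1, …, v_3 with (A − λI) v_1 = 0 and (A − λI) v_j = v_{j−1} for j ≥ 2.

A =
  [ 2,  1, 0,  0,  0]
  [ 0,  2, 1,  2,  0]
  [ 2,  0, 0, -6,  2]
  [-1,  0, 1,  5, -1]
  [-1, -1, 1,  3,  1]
A Jordan chain for λ = 2 of length 3:
v_1 = (1, 0, 0, 0, -1)ᵀ
v_2 = (0, 1, -2, 1, 1)ᵀ
v_3 = (0, 0, 1, 0, 0)ᵀ

Let N = A − (2)·I. We want v_3 with N^3 v_3 = 0 but N^2 v_3 ≠ 0; then v_{j-1} := N · v_j for j = 3, …, 2.

Pick v_3 = (0, 0, 1, 0, 0)ᵀ.
Then v_2 = N · v_3 = (0, 1, -2, 1, 1)ᵀ.
Then v_1 = N · v_2 = (1, 0, 0, 0, -1)ᵀ.

Sanity check: (A − (2)·I) v_1 = (0, 0, 0, 0, 0)ᵀ = 0. ✓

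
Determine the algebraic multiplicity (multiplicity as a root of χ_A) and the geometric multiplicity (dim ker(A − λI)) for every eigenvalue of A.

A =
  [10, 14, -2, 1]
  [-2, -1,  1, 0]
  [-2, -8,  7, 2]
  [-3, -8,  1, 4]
λ = 5: alg = 4, geom = 2

Step 1 — factor the characteristic polynomial to read off the algebraic multiplicities:
  χ_A(x) = (x - 5)^4

Step 2 — compute geometric multiplicities via the rank-nullity identity g(λ) = n − rank(A − λI):
  rank(A − (5)·I) = 2, so dim ker(A − (5)·I) = n − 2 = 2

Summary:
  λ = 5: algebraic multiplicity = 4, geometric multiplicity = 2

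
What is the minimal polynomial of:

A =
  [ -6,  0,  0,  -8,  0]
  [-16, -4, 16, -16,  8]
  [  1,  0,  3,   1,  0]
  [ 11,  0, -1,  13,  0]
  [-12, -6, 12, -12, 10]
x^3 - 10*x^2 + 32*x - 32

The characteristic polynomial is χ_A(x) = (x - 4)^3*(x - 2)^2, so the eigenvalues are known. The minimal polynomial is
  m_A(x) = Π_λ (x − λ)^{k_λ}
where k_λ is the size of the *largest* Jordan block for λ (equivalently, the smallest k with (A − λI)^k v = 0 for every generalised eigenvector v of λ).

  λ = 2: largest Jordan block has size 1, contributing (x − 2)
  λ = 4: largest Jordan block has size 2, contributing (x − 4)^2

So m_A(x) = (x - 4)^2*(x - 2) = x^3 - 10*x^2 + 32*x - 32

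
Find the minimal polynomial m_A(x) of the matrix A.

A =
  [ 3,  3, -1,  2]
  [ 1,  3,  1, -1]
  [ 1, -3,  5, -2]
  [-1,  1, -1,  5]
x^3 - 12*x^2 + 48*x - 64

The characteristic polynomial is χ_A(x) = (x - 4)^4, so the eigenvalues are known. The minimal polynomial is
  m_A(x) = Π_λ (x − λ)^{k_λ}
where k_λ is the size of the *largest* Jordan block for λ (equivalently, the smallest k with (A − λI)^k v = 0 for every generalised eigenvector v of λ).

  λ = 4: largest Jordan block has size 3, contributing (x − 4)^3

So m_A(x) = (x - 4)^3 = x^3 - 12*x^2 + 48*x - 64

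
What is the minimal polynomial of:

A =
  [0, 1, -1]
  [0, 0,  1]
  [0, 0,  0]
x^3

The characteristic polynomial is χ_A(x) = x^3, so the eigenvalues are known. The minimal polynomial is
  m_A(x) = Π_λ (x − λ)^{k_λ}
where k_λ is the size of the *largest* Jordan block for λ (equivalently, the smallest k with (A − λI)^k v = 0 for every generalised eigenvector v of λ).

  λ = 0: largest Jordan block has size 3, contributing (x − 0)^3

So m_A(x) = x^3 = x^3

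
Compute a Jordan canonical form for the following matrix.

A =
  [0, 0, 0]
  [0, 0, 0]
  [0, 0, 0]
J_1(0) ⊕ J_1(0) ⊕ J_1(0)

The characteristic polynomial is
  det(x·I − A) = x^3

Eigenvalues and multiplicities (the geometric multiplicity of λ is n − rank(A − λI), which equals the number of Jordan blocks for λ):
  λ = 0: algebraic multiplicity = 3, geometric multiplicity = 3

Determining the block sizes for each eigenvalue:
  λ = 0: gm = am = 3, so every block has size 1 → block sizes [1, 1, 1]

Assembling the blocks gives a Jordan form
J =
  [0, 0, 0]
  [0, 0, 0]
  [0, 0, 0]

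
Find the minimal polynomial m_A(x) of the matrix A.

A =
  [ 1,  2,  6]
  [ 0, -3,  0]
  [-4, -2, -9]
x^2 + 8*x + 15

The characteristic polynomial is χ_A(x) = (x + 3)^2*(x + 5), so the eigenvalues are known. The minimal polynomial is
  m_A(x) = Π_λ (x − λ)^{k_λ}
where k_λ is the size of the *largest* Jordan block for λ (equivalently, the smallest k with (A − λI)^k v = 0 for every generalised eigenvector v of λ).

  λ = -5: largest Jordan block has size 1, contributing (x + 5)
  λ = -3: largest Jordan block has size 1, contributing (x + 3)

So m_A(x) = (x + 3)*(x + 5) = x^2 + 8*x + 15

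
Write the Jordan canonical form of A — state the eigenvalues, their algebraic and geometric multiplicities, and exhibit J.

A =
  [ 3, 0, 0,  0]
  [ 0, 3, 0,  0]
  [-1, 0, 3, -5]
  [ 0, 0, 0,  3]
J_2(3) ⊕ J_1(3) ⊕ J_1(3)

The characteristic polynomial is
  det(x·I − A) = x^4 - 12*x^3 + 54*x^2 - 108*x + 81 = (x - 3)^4

Eigenvalues and multiplicities (the geometric multiplicity of λ is n − rank(A − λI), which equals the number of Jordan blocks for λ):
  λ = 3: algebraic multiplicity = 4, geometric multiplicity = 3

Determining the block sizes for each eigenvalue:
  λ = 3: 3 blocks summing to 4 forces exactly one block of size 2 and the rest size 1 → block sizes [2, 1, 1]

Assembling the blocks gives a Jordan form
J =
  [3, 1, 0, 0]
  [0, 3, 0, 0]
  [0, 0, 3, 0]
  [0, 0, 0, 3]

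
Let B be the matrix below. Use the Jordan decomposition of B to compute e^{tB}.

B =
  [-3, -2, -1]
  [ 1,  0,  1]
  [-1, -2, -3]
e^{tB} =
  [-t*exp(-2*t) + exp(-2*t), -2*t*exp(-2*t), -t*exp(-2*t)]
  [t*exp(-2*t), 2*t*exp(-2*t) + exp(-2*t), t*exp(-2*t)]
  [-t*exp(-2*t), -2*t*exp(-2*t), -t*exp(-2*t) + exp(-2*t)]

Strategy: write B = P · J · P⁻¹ where J is a Jordan canonical form, so e^{tB} = P · e^{tJ} · P⁻¹, and e^{tJ} can be computed block-by-block.

B has Jordan form
J =
  [-2,  1,  0]
  [ 0, -2,  0]
  [ 0,  0, -2]
(up to reordering of blocks).

Per-block formulas:
  For a 2×2 Jordan block J_2(-2): exp(t · J_2(-2)) = e^(-2t)·(I + t·N), where N is the 2×2 nilpotent shift.
  For a 1×1 block at λ = -2: exp(t · [-2]) = [e^(-2t)].

After assembling e^{tJ} and conjugating by P, we get:

e^{tB} =
  [-t*exp(-2*t) + exp(-2*t), -2*t*exp(-2*t), -t*exp(-2*t)]
  [t*exp(-2*t), 2*t*exp(-2*t) + exp(-2*t), t*exp(-2*t)]
  [-t*exp(-2*t), -2*t*exp(-2*t), -t*exp(-2*t) + exp(-2*t)]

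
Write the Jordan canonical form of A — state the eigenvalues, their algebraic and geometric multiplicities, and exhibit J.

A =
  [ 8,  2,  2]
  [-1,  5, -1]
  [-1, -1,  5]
J_2(6) ⊕ J_1(6)

The characteristic polynomial is
  det(x·I − A) = x^3 - 18*x^2 + 108*x - 216 = (x - 6)^3

Eigenvalues and multiplicities (the geometric multiplicity of λ is n − rank(A − λI), which equals the number of Jordan blocks for λ):
  λ = 6: algebraic multiplicity = 3, geometric multiplicity = 2

Determining the block sizes for each eigenvalue:
  λ = 6: 2 blocks summing to 3 forces exactly one block of size 2 and the rest size 1 → block sizes [2, 1]

Assembling the blocks gives a Jordan form
J =
  [6, 1, 0]
  [0, 6, 0]
  [0, 0, 6]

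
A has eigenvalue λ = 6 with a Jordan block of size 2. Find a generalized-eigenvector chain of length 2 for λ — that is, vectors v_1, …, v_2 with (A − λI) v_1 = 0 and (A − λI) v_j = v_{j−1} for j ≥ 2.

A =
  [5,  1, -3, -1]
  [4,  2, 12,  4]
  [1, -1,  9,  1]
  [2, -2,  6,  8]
A Jordan chain for λ = 6 of length 2:
v_1 = (-1, 4, 1, 2)ᵀ
v_2 = (1, 0, 0, 0)ᵀ

Let N = A − (6)·I. We want v_2 with N^2 v_2 = 0 but N^1 v_2 ≠ 0; then v_{j-1} := N · v_j for j = 2, …, 2.

Pick v_2 = (1, 0, 0, 0)ᵀ.
Then v_1 = N · v_2 = (-1, 4, 1, 2)ᵀ.

Sanity check: (A − (6)·I) v_1 = (0, 0, 0, 0)ᵀ = 0. ✓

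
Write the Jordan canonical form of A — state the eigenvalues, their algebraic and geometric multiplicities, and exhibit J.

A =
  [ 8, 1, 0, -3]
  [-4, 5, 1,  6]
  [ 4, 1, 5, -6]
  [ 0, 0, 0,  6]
J_3(6) ⊕ J_1(6)

The characteristic polynomial is
  det(x·I − A) = x^4 - 24*x^3 + 216*x^2 - 864*x + 1296 = (x - 6)^4

Eigenvalues and multiplicities (the geometric multiplicity of λ is n − rank(A − λI), which equals the number of Jordan blocks for λ):
  λ = 6: algebraic multiplicity = 4, geometric multiplicity = 2

Determining the block sizes for each eigenvalue:
  λ = 6: with am = 4 and gm = 2, the partition is not yet determined (e.g. several partitions of 4 into 2 parts exist). Let N = A − (6)·I. Computing rank(N^1) = 2, rank(N^2) = 1, rank(N^3) = 0; the number of blocks of size ≥ j is rank(N^{j−1}) − rank(N^j), giving [2, 1, 1]. So we have 1 block(s) of size 3, 1 block(s) of size 1 → block sizes [3, 1]

Assembling the blocks gives a Jordan form
J =
  [6, 1, 0, 0]
  [0, 6, 1, 0]
  [0, 0, 6, 0]
  [0, 0, 0, 6]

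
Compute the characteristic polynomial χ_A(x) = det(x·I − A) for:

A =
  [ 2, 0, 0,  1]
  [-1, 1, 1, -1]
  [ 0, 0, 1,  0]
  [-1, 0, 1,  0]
x^4 - 4*x^3 + 6*x^2 - 4*x + 1

Expanding det(x·I − A) (e.g. by cofactor expansion or by noting that A is similar to its Jordan form J, which has the same characteristic polynomial as A) gives
  χ_A(x) = x^4 - 4*x^3 + 6*x^2 - 4*x + 1
which factors as (x - 1)^4. The eigenvalues (with algebraic multiplicities) are λ = 1 with multiplicity 4.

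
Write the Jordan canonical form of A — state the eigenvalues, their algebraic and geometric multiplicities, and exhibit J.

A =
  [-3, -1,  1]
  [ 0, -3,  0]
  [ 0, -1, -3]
J_3(-3)

The characteristic polynomial is
  det(x·I − A) = x^3 + 9*x^2 + 27*x + 27 = (x + 3)^3

Eigenvalues and multiplicities (the geometric multiplicity of λ is n − rank(A − λI), which equals the number of Jordan blocks for λ):
  λ = -3: algebraic multiplicity = 3, geometric multiplicity = 1

Determining the block sizes for each eigenvalue:
  λ = -3: one block (gm = 1), so the single block has size am = 3 → block sizes [3]

Assembling the blocks gives a Jordan form
J =
  [-3,  1,  0]
  [ 0, -3,  1]
  [ 0,  0, -3]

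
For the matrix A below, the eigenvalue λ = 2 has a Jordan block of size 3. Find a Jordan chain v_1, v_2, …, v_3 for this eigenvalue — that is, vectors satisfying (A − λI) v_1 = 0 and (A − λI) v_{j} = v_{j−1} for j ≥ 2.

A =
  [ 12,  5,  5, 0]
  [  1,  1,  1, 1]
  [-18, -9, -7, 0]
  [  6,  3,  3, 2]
A Jordan chain for λ = 2 of length 3:
v_1 = (15, -3, -27, 9)ᵀ
v_2 = (10, 1, -18, 6)ᵀ
v_3 = (1, 0, 0, 0)ᵀ

Let N = A − (2)·I. We want v_3 with N^3 v_3 = 0 but N^2 v_3 ≠ 0; then v_{j-1} := N · v_j for j = 3, …, 2.

Pick v_3 = (1, 0, 0, 0)ᵀ.
Then v_2 = N · v_3 = (10, 1, -18, 6)ᵀ.
Then v_1 = N · v_2 = (15, -3, -27, 9)ᵀ.

Sanity check: (A − (2)·I) v_1 = (0, 0, 0, 0)ᵀ = 0. ✓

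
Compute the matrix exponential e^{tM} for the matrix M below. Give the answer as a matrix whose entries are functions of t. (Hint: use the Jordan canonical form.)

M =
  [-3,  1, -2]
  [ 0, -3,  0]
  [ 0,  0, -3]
e^{tM} =
  [exp(-3*t), t*exp(-3*t), -2*t*exp(-3*t)]
  [0, exp(-3*t), 0]
  [0, 0, exp(-3*t)]

Strategy: write M = P · J · P⁻¹ where J is a Jordan canonical form, so e^{tM} = P · e^{tJ} · P⁻¹, and e^{tJ} can be computed block-by-block.

M has Jordan form
J =
  [-3,  1,  0]
  [ 0, -3,  0]
  [ 0,  0, -3]
(up to reordering of blocks).

Per-block formulas:
  For a 1×1 block at λ = -3: exp(t · [-3]) = [e^(-3t)].
  For a 2×2 Jordan block J_2(-3): exp(t · J_2(-3)) = e^(-3t)·(I + t·N), where N is the 2×2 nilpotent shift.

After assembling e^{tJ} and conjugating by P, we get:

e^{tM} =
  [exp(-3*t), t*exp(-3*t), -2*t*exp(-3*t)]
  [0, exp(-3*t), 0]
  [0, 0, exp(-3*t)]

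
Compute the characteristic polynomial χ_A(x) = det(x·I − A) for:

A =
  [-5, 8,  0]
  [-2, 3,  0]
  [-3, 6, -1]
x^3 + 3*x^2 + 3*x + 1

Expanding det(x·I − A) (e.g. by cofactor expansion or by noting that A is similar to its Jordan form J, which has the same characteristic polynomial as A) gives
  χ_A(x) = x^3 + 3*x^2 + 3*x + 1
which factors as (x + 1)^3. The eigenvalues (with algebraic multiplicities) are λ = -1 with multiplicity 3.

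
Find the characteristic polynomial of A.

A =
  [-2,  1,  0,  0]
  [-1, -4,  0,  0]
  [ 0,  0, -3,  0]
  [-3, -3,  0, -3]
x^4 + 12*x^3 + 54*x^2 + 108*x + 81

Expanding det(x·I − A) (e.g. by cofactor expansion or by noting that A is similar to its Jordan form J, which has the same characteristic polynomial as A) gives
  χ_A(x) = x^4 + 12*x^3 + 54*x^2 + 108*x + 81
which factors as (x + 3)^4. The eigenvalues (with algebraic multiplicities) are λ = -3 with multiplicity 4.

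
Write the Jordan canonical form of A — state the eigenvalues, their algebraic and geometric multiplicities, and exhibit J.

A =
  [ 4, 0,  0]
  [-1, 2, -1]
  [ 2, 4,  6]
J_2(4) ⊕ J_1(4)

The characteristic polynomial is
  det(x·I − A) = x^3 - 12*x^2 + 48*x - 64 = (x - 4)^3

Eigenvalues and multiplicities (the geometric multiplicity of λ is n − rank(A − λI), which equals the number of Jordan blocks for λ):
  λ = 4: algebraic multiplicity = 3, geometric multiplicity = 2

Determining the block sizes for each eigenvalue:
  λ = 4: 2 blocks summing to 3 forces exactly one block of size 2 and the rest size 1 → block sizes [2, 1]

Assembling the blocks gives a Jordan form
J =
  [4, 1, 0]
  [0, 4, 0]
  [0, 0, 4]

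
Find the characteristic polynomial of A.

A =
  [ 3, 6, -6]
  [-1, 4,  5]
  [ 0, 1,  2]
x^3 - 9*x^2 + 27*x - 27

Expanding det(x·I − A) (e.g. by cofactor expansion or by noting that A is similar to its Jordan form J, which has the same characteristic polynomial as A) gives
  χ_A(x) = x^3 - 9*x^2 + 27*x - 27
which factors as (x - 3)^3. The eigenvalues (with algebraic multiplicities) are λ = 3 with multiplicity 3.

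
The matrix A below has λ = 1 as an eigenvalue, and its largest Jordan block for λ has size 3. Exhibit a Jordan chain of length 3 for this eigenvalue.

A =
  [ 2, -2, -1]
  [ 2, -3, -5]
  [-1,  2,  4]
A Jordan chain for λ = 1 of length 3:
v_1 = (-2, -1, 0)ᵀ
v_2 = (1, 2, -1)ᵀ
v_3 = (1, 0, 0)ᵀ

Let N = A − (1)·I. We want v_3 with N^3 v_3 = 0 but N^2 v_3 ≠ 0; then v_{j-1} := N · v_j for j = 3, …, 2.

Pick v_3 = (1, 0, 0)ᵀ.
Then v_2 = N · v_3 = (1, 2, -1)ᵀ.
Then v_1 = N · v_2 = (-2, -1, 0)ᵀ.

Sanity check: (A − (1)·I) v_1 = (0, 0, 0)ᵀ = 0. ✓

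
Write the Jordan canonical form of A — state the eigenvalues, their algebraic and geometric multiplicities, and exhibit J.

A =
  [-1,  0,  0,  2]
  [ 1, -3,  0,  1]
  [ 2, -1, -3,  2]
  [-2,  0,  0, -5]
J_3(-3) ⊕ J_1(-3)

The characteristic polynomial is
  det(x·I − A) = x^4 + 12*x^3 + 54*x^2 + 108*x + 81 = (x + 3)^4

Eigenvalues and multiplicities (the geometric multiplicity of λ is n − rank(A − λI), which equals the number of Jordan blocks for λ):
  λ = -3: algebraic multiplicity = 4, geometric multiplicity = 2

Determining the block sizes for each eigenvalue:
  λ = -3: with am = 4 and gm = 2, the partition is not yet determined (e.g. several partitions of 4 into 2 parts exist). Let N = A − (-3)·I. Computing rank(N^1) = 2, rank(N^2) = 1, rank(N^3) = 0; the number of blocks of size ≥ j is rank(N^{j−1}) − rank(N^j), giving [2, 1, 1]. So we have 1 block(s) of size 3, 1 block(s) of size 1 → block sizes [3, 1]

Assembling the blocks gives a Jordan form
J =
  [-3,  1,  0,  0]
  [ 0, -3,  1,  0]
  [ 0,  0, -3,  0]
  [ 0,  0,  0, -3]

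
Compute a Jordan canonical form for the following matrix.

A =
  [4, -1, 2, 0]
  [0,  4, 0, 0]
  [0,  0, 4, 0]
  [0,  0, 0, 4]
J_2(4) ⊕ J_1(4) ⊕ J_1(4)

The characteristic polynomial is
  det(x·I − A) = x^4 - 16*x^3 + 96*x^2 - 256*x + 256 = (x - 4)^4

Eigenvalues and multiplicities (the geometric multiplicity of λ is n − rank(A − λI), which equals the number of Jordan blocks for λ):
  λ = 4: algebraic multiplicity = 4, geometric multiplicity = 3

Determining the block sizes for each eigenvalue:
  λ = 4: 3 blocks summing to 4 forces exactly one block of size 2 and the rest size 1 → block sizes [2, 1, 1]

Assembling the blocks gives a Jordan form
J =
  [4, 1, 0, 0]
  [0, 4, 0, 0]
  [0, 0, 4, 0]
  [0, 0, 0, 4]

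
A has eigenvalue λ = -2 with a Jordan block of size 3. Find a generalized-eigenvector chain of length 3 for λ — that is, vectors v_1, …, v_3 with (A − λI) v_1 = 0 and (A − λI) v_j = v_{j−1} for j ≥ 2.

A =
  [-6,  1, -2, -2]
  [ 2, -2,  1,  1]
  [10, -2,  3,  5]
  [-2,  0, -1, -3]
A Jordan chain for λ = -2 of length 3:
v_1 = (2, 0, -4, 0)ᵀ
v_2 = (-4, 2, 10, -2)ᵀ
v_3 = (1, 0, 0, 0)ᵀ

Let N = A − (-2)·I. We want v_3 with N^3 v_3 = 0 but N^2 v_3 ≠ 0; then v_{j-1} := N · v_j for j = 3, …, 2.

Pick v_3 = (1, 0, 0, 0)ᵀ.
Then v_2 = N · v_3 = (-4, 2, 10, -2)ᵀ.
Then v_1 = N · v_2 = (2, 0, -4, 0)ᵀ.

Sanity check: (A − (-2)·I) v_1 = (0, 0, 0, 0)ᵀ = 0. ✓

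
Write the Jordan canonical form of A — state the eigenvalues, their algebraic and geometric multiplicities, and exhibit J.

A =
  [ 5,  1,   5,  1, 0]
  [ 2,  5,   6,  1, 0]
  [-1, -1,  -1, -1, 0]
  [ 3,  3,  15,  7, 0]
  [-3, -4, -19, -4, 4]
J_3(4) ⊕ J_1(4) ⊕ J_1(4)

The characteristic polynomial is
  det(x·I − A) = x^5 - 20*x^4 + 160*x^3 - 640*x^2 + 1280*x - 1024 = (x - 4)^5

Eigenvalues and multiplicities (the geometric multiplicity of λ is n − rank(A − λI), which equals the number of Jordan blocks for λ):
  λ = 4: algebraic multiplicity = 5, geometric multiplicity = 3

Determining the block sizes for each eigenvalue:
  λ = 4: with am = 5 and gm = 3, the partition is not yet determined (e.g. several partitions of 5 into 3 parts exist). Let N = A − (4)·I. Computing rank(N^1) = 2, rank(N^2) = 1, rank(N^3) = 0; the number of blocks of size ≥ j is rank(N^{j−1}) − rank(N^j), giving [3, 1, 1]. So we have 1 block(s) of size 3, 2 block(s) of size 1 → block sizes [3, 1, 1]

Assembling the blocks gives a Jordan form
J =
  [4, 1, 0, 0, 0]
  [0, 4, 1, 0, 0]
  [0, 0, 4, 0, 0]
  [0, 0, 0, 4, 0]
  [0, 0, 0, 0, 4]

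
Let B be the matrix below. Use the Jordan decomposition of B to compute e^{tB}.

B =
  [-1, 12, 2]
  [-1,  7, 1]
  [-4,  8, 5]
e^{tB} =
  [-2*t*exp(5*t) + exp(t), 4*t*exp(5*t) + 2*exp(5*t) - 2*exp(t), 2*t*exp(5*t)]
  [-t*exp(5*t), 2*t*exp(5*t) + exp(5*t), t*exp(5*t)]
  [-exp(5*t) + exp(t), 2*exp(5*t) - 2*exp(t), exp(5*t)]

Strategy: write B = P · J · P⁻¹ where J is a Jordan canonical form, so e^{tB} = P · e^{tJ} · P⁻¹, and e^{tJ} can be computed block-by-block.

B has Jordan form
J =
  [1, 0, 0]
  [0, 5, 1]
  [0, 0, 5]
(up to reordering of blocks).

Per-block formulas:
  For a 2×2 Jordan block J_2(5): exp(t · J_2(5)) = e^(5t)·(I + t·N), where N is the 2×2 nilpotent shift.
  For a 1×1 block at λ = 1: exp(t · [1]) = [e^(1t)].

After assembling e^{tJ} and conjugating by P, we get:

e^{tB} =
  [-2*t*exp(5*t) + exp(t), 4*t*exp(5*t) + 2*exp(5*t) - 2*exp(t), 2*t*exp(5*t)]
  [-t*exp(5*t), 2*t*exp(5*t) + exp(5*t), t*exp(5*t)]
  [-exp(5*t) + exp(t), 2*exp(5*t) - 2*exp(t), exp(5*t)]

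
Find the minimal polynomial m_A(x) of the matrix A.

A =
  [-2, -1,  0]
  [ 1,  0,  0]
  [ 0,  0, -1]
x^2 + 2*x + 1

The characteristic polynomial is χ_A(x) = (x + 1)^3, so the eigenvalues are known. The minimal polynomial is
  m_A(x) = Π_λ (x − λ)^{k_λ}
where k_λ is the size of the *largest* Jordan block for λ (equivalently, the smallest k with (A − λI)^k v = 0 for every generalised eigenvector v of λ).

  λ = -1: largest Jordan block has size 2, contributing (x + 1)^2

So m_A(x) = (x + 1)^2 = x^2 + 2*x + 1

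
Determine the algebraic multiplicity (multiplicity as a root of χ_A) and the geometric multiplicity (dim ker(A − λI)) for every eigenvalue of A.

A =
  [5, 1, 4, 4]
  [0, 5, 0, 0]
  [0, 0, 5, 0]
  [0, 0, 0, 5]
λ = 5: alg = 4, geom = 3

Step 1 — factor the characteristic polynomial to read off the algebraic multiplicities:
  χ_A(x) = (x - 5)^4

Step 2 — compute geometric multiplicities via the rank-nullity identity g(λ) = n − rank(A − λI):
  rank(A − (5)·I) = 1, so dim ker(A − (5)·I) = n − 1 = 3

Summary:
  λ = 5: algebraic multiplicity = 4, geometric multiplicity = 3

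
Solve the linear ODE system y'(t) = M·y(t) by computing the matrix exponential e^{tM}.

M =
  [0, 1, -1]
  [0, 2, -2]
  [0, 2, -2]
e^{tM} =
  [1, t, -t]
  [0, 2*t + 1, -2*t]
  [0, 2*t, 1 - 2*t]

Strategy: write M = P · J · P⁻¹ where J is a Jordan canonical form, so e^{tM} = P · e^{tJ} · P⁻¹, and e^{tJ} can be computed block-by-block.

M has Jordan form
J =
  [0, 1, 0]
  [0, 0, 0]
  [0, 0, 0]
(up to reordering of blocks).

Per-block formulas:
  For a 2×2 Jordan block J_2(0): exp(t · J_2(0)) = e^(0t)·(I + t·N), where N is the 2×2 nilpotent shift.
  For a 1×1 block at λ = 0: exp(t · [0]) = [e^(0t)].

After assembling e^{tJ} and conjugating by P, we get:

e^{tM} =
  [1, t, -t]
  [0, 2*t + 1, -2*t]
  [0, 2*t, 1 - 2*t]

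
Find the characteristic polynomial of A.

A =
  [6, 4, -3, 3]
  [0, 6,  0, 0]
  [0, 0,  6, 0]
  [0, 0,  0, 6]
x^4 - 24*x^3 + 216*x^2 - 864*x + 1296

Expanding det(x·I − A) (e.g. by cofactor expansion or by noting that A is similar to its Jordan form J, which has the same characteristic polynomial as A) gives
  χ_A(x) = x^4 - 24*x^3 + 216*x^2 - 864*x + 1296
which factors as (x - 6)^4. The eigenvalues (with algebraic multiplicities) are λ = 6 with multiplicity 4.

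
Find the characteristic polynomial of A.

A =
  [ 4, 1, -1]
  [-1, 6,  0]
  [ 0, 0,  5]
x^3 - 15*x^2 + 75*x - 125

Expanding det(x·I − A) (e.g. by cofactor expansion or by noting that A is similar to its Jordan form J, which has the same characteristic polynomial as A) gives
  χ_A(x) = x^3 - 15*x^2 + 75*x - 125
which factors as (x - 5)^3. The eigenvalues (with algebraic multiplicities) are λ = 5 with multiplicity 3.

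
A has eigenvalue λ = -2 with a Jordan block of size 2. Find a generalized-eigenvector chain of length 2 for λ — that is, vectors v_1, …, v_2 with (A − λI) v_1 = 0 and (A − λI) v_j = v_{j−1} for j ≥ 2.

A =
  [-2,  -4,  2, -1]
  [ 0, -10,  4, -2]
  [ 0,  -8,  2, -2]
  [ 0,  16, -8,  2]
A Jordan chain for λ = -2 of length 2:
v_1 = (-4, -8, -8, 16)ᵀ
v_2 = (0, 1, 0, 0)ᵀ

Let N = A − (-2)·I. We want v_2 with N^2 v_2 = 0 but N^1 v_2 ≠ 0; then v_{j-1} := N · v_j for j = 2, …, 2.

Pick v_2 = (0, 1, 0, 0)ᵀ.
Then v_1 = N · v_2 = (-4, -8, -8, 16)ᵀ.

Sanity check: (A − (-2)·I) v_1 = (0, 0, 0, 0)ᵀ = 0. ✓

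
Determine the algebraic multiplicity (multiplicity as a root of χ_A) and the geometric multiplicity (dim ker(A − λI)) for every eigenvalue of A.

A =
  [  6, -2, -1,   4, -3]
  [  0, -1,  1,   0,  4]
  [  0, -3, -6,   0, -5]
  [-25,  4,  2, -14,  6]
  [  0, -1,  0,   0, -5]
λ = -4: alg = 5, geom = 2

Step 1 — factor the characteristic polynomial to read off the algebraic multiplicities:
  χ_A(x) = (x + 4)^5

Step 2 — compute geometric multiplicities via the rank-nullity identity g(λ) = n − rank(A − λI):
  rank(A − (-4)·I) = 3, so dim ker(A − (-4)·I) = n − 3 = 2

Summary:
  λ = -4: algebraic multiplicity = 5, geometric multiplicity = 2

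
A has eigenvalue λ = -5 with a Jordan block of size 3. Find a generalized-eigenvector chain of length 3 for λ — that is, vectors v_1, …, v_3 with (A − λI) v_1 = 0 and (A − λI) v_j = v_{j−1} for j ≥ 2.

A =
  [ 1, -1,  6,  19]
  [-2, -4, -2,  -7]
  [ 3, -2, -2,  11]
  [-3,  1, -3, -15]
A Jordan chain for λ = -5 of length 3:
v_1 = (-1, 1, -2, 1)ᵀ
v_2 = (6, -2, 3, -3)ᵀ
v_3 = (1, 0, 0, 0)ᵀ

Let N = A − (-5)·I. We want v_3 with N^3 v_3 = 0 but N^2 v_3 ≠ 0; then v_{j-1} := N · v_j for j = 3, …, 2.

Pick v_3 = (1, 0, 0, 0)ᵀ.
Then v_2 = N · v_3 = (6, -2, 3, -3)ᵀ.
Then v_1 = N · v_2 = (-1, 1, -2, 1)ᵀ.

Sanity check: (A − (-5)·I) v_1 = (0, 0, 0, 0)ᵀ = 0. ✓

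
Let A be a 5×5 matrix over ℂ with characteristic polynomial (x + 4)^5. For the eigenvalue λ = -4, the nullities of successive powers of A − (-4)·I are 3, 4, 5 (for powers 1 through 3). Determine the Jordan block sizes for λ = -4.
Block sizes for λ = -4: [3, 1, 1]

From the dimensions of kernels of powers, the number of Jordan blocks of size at least j is d_j − d_{j−1} where d_j = dim ker(N^j) (with d_0 = 0). Computing the differences gives [3, 1, 1].
The number of blocks of size exactly k is (#blocks of size ≥ k) − (#blocks of size ≥ k + 1), so the partition is: 2 block(s) of size 1, 1 block(s) of size 3.
In nonincreasing order the block sizes are [3, 1, 1].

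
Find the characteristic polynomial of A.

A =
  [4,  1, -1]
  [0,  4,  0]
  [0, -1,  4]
x^3 - 12*x^2 + 48*x - 64

Expanding det(x·I − A) (e.g. by cofactor expansion or by noting that A is similar to its Jordan form J, which has the same characteristic polynomial as A) gives
  χ_A(x) = x^3 - 12*x^2 + 48*x - 64
which factors as (x - 4)^3. The eigenvalues (with algebraic multiplicities) are λ = 4 with multiplicity 3.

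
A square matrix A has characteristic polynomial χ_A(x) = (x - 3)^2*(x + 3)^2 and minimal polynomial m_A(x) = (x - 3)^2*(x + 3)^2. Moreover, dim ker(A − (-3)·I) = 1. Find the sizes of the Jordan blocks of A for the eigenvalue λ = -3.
Block sizes for λ = -3: [2]

Step 1 — from the characteristic polynomial, algebraic multiplicity of λ = -3 is 2. From dim ker(A − (-3)·I) = 1, there are exactly 1 Jordan blocks for λ = -3.
Step 2 — from the minimal polynomial, the factor (x + 3)^2 tells us the largest block for λ = -3 has size 2.
Step 3 — with total size 2, 1 blocks, and largest block 2, the block sizes (in nonincreasing order) are [2].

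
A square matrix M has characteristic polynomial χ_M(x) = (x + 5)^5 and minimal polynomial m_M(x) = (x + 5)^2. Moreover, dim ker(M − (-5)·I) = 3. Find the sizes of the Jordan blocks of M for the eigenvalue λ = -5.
Block sizes for λ = -5: [2, 2, 1]

Step 1 — from the characteristic polynomial, algebraic multiplicity of λ = -5 is 5. From dim ker(M − (-5)·I) = 3, there are exactly 3 Jordan blocks for λ = -5.
Step 2 — from the minimal polynomial, the factor (x + 5)^2 tells us the largest block for λ = -5 has size 2.
Step 3 — with total size 5, 3 blocks, and largest block 2, the block sizes (in nonincreasing order) are [2, 2, 1].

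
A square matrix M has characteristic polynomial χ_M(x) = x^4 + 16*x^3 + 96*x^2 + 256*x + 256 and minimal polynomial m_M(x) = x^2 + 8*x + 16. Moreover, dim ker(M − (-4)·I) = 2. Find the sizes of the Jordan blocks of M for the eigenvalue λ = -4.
Block sizes for λ = -4: [2, 2]

Step 1 — from the characteristic polynomial, algebraic multiplicity of λ = -4 is 4. From dim ker(M − (-4)·I) = 2, there are exactly 2 Jordan blocks for λ = -4.
Step 2 — from the minimal polynomial, the factor (x + 4)^2 tells us the largest block for λ = -4 has size 2.
Step 3 — with total size 4, 2 blocks, and largest block 2, the block sizes (in nonincreasing order) are [2, 2].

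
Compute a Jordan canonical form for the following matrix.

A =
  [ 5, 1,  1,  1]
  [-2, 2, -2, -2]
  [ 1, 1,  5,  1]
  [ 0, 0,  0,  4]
J_2(4) ⊕ J_1(4) ⊕ J_1(4)

The characteristic polynomial is
  det(x·I − A) = x^4 - 16*x^3 + 96*x^2 - 256*x + 256 = (x - 4)^4

Eigenvalues and multiplicities (the geometric multiplicity of λ is n − rank(A − λI), which equals the number of Jordan blocks for λ):
  λ = 4: algebraic multiplicity = 4, geometric multiplicity = 3

Determining the block sizes for each eigenvalue:
  λ = 4: 3 blocks summing to 4 forces exactly one block of size 2 and the rest size 1 → block sizes [2, 1, 1]

Assembling the blocks gives a Jordan form
J =
  [4, 1, 0, 0]
  [0, 4, 0, 0]
  [0, 0, 4, 0]
  [0, 0, 0, 4]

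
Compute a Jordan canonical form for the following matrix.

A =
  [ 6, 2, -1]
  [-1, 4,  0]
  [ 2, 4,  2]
J_3(4)

The characteristic polynomial is
  det(x·I − A) = x^3 - 12*x^2 + 48*x - 64 = (x - 4)^3

Eigenvalues and multiplicities (the geometric multiplicity of λ is n − rank(A − λI), which equals the number of Jordan blocks for λ):
  λ = 4: algebraic multiplicity = 3, geometric multiplicity = 1

Determining the block sizes for each eigenvalue:
  λ = 4: one block (gm = 1), so the single block has size am = 3 → block sizes [3]

Assembling the blocks gives a Jordan form
J =
  [4, 1, 0]
  [0, 4, 1]
  [0, 0, 4]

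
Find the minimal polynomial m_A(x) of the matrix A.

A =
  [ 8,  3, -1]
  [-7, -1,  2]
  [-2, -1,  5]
x^3 - 12*x^2 + 48*x - 64

The characteristic polynomial is χ_A(x) = (x - 4)^3, so the eigenvalues are known. The minimal polynomial is
  m_A(x) = Π_λ (x − λ)^{k_λ}
where k_λ is the size of the *largest* Jordan block for λ (equivalently, the smallest k with (A − λI)^k v = 0 for every generalised eigenvector v of λ).

  λ = 4: largest Jordan block has size 3, contributing (x − 4)^3

So m_A(x) = (x - 4)^3 = x^3 - 12*x^2 + 48*x - 64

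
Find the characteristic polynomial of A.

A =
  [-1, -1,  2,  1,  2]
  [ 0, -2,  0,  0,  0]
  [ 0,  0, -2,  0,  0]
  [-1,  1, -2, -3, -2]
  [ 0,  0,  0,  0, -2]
x^5 + 10*x^4 + 40*x^3 + 80*x^2 + 80*x + 32

Expanding det(x·I − A) (e.g. by cofactor expansion or by noting that A is similar to its Jordan form J, which has the same characteristic polynomial as A) gives
  χ_A(x) = x^5 + 10*x^4 + 40*x^3 + 80*x^2 + 80*x + 32
which factors as (x + 2)^5. The eigenvalues (with algebraic multiplicities) are λ = -2 with multiplicity 5.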